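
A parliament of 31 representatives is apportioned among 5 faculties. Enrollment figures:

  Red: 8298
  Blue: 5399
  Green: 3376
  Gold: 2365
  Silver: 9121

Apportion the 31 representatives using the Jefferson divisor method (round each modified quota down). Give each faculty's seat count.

Standard divisor 28559/31 ≈ 921.258; standard quotas: Red 9.007, Blue 5.860, Green 3.665, Gold 2.567, Silver 9.901.
Rounding down gives 9, 5, 3, 2, 9 = 28 seats, so the divisor must be adjusted.
With modified divisor 837: modified quotas Red 9.914, Blue 6.450, Green 4.033, Gold 2.826, Silver 10.897.
Rounding down: Red 9, Blue 6, Green 4, Gold 2, Silver 10 (total 31).

Red: 9, Blue: 6, Green: 4, Gold: 2, Silver: 10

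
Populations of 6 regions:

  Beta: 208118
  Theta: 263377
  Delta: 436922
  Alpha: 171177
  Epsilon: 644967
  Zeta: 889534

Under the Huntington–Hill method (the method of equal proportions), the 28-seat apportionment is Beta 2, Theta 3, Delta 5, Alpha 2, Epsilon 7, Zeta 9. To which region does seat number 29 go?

Zeta

Priority for the next seat is population ÷ (√(s·(s+1))).
Priorities: Beta 84963.818, Theta 76030.391, Delta 79770.678, Alpha 69882.718, Epsilon 86187.341, Zeta 93765.117.
Highest priority: Zeta.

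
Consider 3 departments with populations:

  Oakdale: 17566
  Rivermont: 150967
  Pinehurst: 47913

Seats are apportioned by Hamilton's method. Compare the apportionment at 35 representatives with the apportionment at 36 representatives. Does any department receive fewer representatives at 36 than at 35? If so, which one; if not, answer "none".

At 35 seats: Oakdale 3, Rivermont 24, Pinehurst 8.
At 36 seats: Oakdale 3, Rivermont 25, Pinehurst 8.
No department's allocation decreased.

none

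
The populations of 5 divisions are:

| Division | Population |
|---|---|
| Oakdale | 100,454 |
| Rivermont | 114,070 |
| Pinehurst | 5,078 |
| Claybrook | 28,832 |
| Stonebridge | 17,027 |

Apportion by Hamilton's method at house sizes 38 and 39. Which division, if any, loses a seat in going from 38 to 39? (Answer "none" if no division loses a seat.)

Stonebridge

At 38 seats: Oakdale 14, Rivermont 16, Pinehurst 1, Claybrook 4, Stonebridge 3.
At 39 seats: Oakdale 15, Rivermont 17, Pinehurst 1, Claybrook 4, Stonebridge 2.
Stonebridge drops from 3 to 2.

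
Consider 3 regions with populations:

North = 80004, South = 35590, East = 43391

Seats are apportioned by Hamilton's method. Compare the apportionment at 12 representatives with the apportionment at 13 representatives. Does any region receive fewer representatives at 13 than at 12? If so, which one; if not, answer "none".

At 12 seats: North 6, South 3, East 3.
At 13 seats: North 6, South 3, East 4.
No region's allocation decreased.

none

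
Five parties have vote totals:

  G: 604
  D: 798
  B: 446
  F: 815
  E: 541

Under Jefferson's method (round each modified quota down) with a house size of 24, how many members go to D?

6

Standard divisor 3204/24 ≈ 133.5; standard quotas: G 4.524, D 5.978, B 3.341, F 6.105, E 4.052.
Rounding down gives 4, 5, 3, 6, 4 = 22 seats, so the divisor must be adjusted.
With modified divisor 120: modified quotas G 5.033, D 6.650, B 3.717, F 6.792, E 4.508.
Rounding down: G 5, D 6, B 3, F 6, E 4 (total 24).
D receives 6.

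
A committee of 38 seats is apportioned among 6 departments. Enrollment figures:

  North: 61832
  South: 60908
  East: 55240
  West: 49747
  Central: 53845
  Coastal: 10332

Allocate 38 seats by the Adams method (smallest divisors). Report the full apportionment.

North 8; South 8; East 7; West 6; Central 7; Coastal 2

Standard divisor 291904/38 ≈ 7681.684; standard quotas: North 8.049, South 7.929, East 7.191, West 6.476, Central 7.010, Coastal 1.345.
Rounding up gives 9, 8, 8, 7, 8, 2 = 42 seats, so the divisor must be adjusted.
With modified divisor 8500: modified quotas North 7.274, South 7.166, East 6.499, West 5.853, Central 6.335, Coastal 1.216.
Rounding up: North 8, South 8, East 7, West 6, Central 7, Coastal 2 (total 38).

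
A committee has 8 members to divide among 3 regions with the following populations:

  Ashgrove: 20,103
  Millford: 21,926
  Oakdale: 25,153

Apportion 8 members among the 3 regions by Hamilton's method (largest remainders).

Standard divisor: 67182 ÷ 8 ≈ 8397.75.
Standard quotas: Ashgrove 2.3939, Millford 2.6109, Oakdale 2.9952.
Lower quotas: Ashgrove 2, Millford 2, Oakdale 2 (sum 6, leaving 2 seats).
Remainders in descending order: Oakdale 0.9952, Millford 0.6109, Ashgrove 0.3939.
The surplus seats go to Oakdale, Millford.

Ashgrove 2, Millford 3, Oakdale 3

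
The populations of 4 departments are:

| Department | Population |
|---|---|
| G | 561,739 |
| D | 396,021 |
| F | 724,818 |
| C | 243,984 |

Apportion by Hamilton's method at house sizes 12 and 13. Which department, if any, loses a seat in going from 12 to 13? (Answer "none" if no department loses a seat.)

At 12 seats: G 3, D 2, F 5, C 2.
At 13 seats: G 4, D 3, F 5, C 1.
C drops from 2 to 1.

C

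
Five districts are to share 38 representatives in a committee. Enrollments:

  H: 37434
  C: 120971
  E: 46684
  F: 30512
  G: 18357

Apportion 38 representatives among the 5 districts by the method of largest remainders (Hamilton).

Total 253958; standard divisor 253958/38 ≈ 6683.105.
Standard quotas: H 5.6013, C 18.1010, E 6.9854, F 4.5655, G 2.7468.
Lower quotas: H 5, C 18, E 6, F 4, G 2 (sum 35, leaving 3 seats).
Remainders in descending order: E 0.9854, G 0.7468, H 0.6013, F 0.5655, C 0.1010.
Largest remainders: E, G, H receive the extra seats.

H: 6; C: 18; E: 7; F: 4; G: 3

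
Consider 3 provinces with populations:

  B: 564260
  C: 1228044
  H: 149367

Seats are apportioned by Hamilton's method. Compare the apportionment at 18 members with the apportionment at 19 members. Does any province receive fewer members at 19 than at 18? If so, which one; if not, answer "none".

H

At 18 seats: B 5, C 11, H 2.
At 19 seats: B 6, C 12, H 1.
H drops from 2 to 1.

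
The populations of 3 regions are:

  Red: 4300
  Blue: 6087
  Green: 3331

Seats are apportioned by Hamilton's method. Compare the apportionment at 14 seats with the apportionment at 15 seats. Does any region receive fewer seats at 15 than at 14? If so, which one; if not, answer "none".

At 14 seats: Red 4, Blue 6, Green 4.
At 15 seats: Red 5, Blue 7, Green 3.
Green drops from 4 to 3.

Green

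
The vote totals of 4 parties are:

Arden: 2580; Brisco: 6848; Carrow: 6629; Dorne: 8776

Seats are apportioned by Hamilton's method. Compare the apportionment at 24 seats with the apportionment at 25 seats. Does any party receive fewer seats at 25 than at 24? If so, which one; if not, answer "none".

At 24 seats: Arden 3, Brisco 7, Carrow 6, Dorne 8.
At 25 seats: Arden 2, Brisco 7, Carrow 7, Dorne 9.
Arden drops from 3 to 2.

Arden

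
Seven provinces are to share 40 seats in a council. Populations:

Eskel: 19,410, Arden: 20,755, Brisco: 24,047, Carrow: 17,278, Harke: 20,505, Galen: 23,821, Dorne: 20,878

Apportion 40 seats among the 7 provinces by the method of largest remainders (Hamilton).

Eskel 5, Arden 6, Brisco 6, Carrow 5, Harke 6, Galen 6, Dorne 6

Total 146694; standard divisor 146694/40 ≈ 3667.35.
Standard quotas: Eskel 5.2927, Arden 5.6594, Brisco 6.5571, Carrow 4.7113, Harke 5.5912, Galen 6.4954, Dorne 5.6929.
Lower quotas: Eskel 5, Arden 5, Brisco 6, Carrow 4, Harke 5, Galen 6, Dorne 5 (sum 36, leaving 4 seats).
Remainders in descending order: Carrow 0.7113, Dorne 0.6929, Arden 0.6594, Harke 0.5912, Brisco 0.5571, Galen 0.4954, Eskel 0.2927.
Largest remainders: Carrow, Dorne, Arden, Harke receive the extra seats.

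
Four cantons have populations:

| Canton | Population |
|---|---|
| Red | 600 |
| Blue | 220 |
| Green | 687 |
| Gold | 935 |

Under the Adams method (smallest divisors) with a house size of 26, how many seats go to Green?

7

Standard divisor 2442/26 ≈ 93.923; standard quotas: Red 6.388, Blue 2.342, Green 7.314, Gold 9.955.
Rounding up gives 7, 3, 8, 10 = 28 seats, so the divisor must be adjusted.
With modified divisor 102: modified quotas Red 5.882, Blue 2.157, Green 6.735, Gold 9.167.
Rounding up: Red 6, Blue 3, Green 7, Gold 10 (total 26).
Green receives 7.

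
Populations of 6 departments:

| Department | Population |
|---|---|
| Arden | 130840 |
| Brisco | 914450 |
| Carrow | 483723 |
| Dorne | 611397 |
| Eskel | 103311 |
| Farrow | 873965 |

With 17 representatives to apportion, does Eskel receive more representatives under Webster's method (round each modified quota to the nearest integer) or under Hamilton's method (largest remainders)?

Webster: Arden 1, Brisco 5, Carrow 2, Dorne 3, Eskel 1, Farrow 5.
Hamilton: Arden 1, Brisco 5, Carrow 3, Dorne 3, Eskel 0, Farrow 5.
Eskel gets 1 under Webster and 0 under Hamilton.

Webster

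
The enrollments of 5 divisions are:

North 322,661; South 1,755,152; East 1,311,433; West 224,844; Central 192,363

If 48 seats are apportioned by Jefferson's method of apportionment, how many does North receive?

Standard divisor 3806453/48 ≈ 79301.104; standard quotas: North 4.069, South 22.133, East 16.537, West 2.835, Central 2.426.
Rounding down gives 4, 22, 16, 2, 2 = 46 seats, so the divisor must be adjusted.
With modified divisor 75600: modified quotas North 4.268, South 23.216, East 17.347, West 2.974, Central 2.544.
Rounding down: North 4, South 23, East 17, West 2, Central 2 (total 48).
North receives 4.

4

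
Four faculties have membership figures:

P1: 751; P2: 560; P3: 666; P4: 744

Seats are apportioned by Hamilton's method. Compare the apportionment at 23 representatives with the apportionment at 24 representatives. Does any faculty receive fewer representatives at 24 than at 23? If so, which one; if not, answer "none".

none

At 23 seats: P1 6, P2 5, P3 6, P4 6.
At 24 seats: P1 7, P2 5, P3 6, P4 6.
No faculty's allocation decreased.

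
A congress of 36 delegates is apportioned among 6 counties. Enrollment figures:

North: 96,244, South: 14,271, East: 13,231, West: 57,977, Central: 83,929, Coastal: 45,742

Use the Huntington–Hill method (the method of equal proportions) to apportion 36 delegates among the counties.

With divisor 8896: modified quotas North 10.819, South 1.604, East 1.487, West 6.517, Central 9.434, Coastal 5.142.
Geometric-mean thresholds: North √(10·11)=10.488, South √(1·2)=1.414, East √(1·2)=1.414, West √(6·7)=6.481, Central √(9·10)=9.487, Coastal √(5·6)=5.477.
Each quota rounded against its threshold gives North 11, South 2, East 2, West 7, Central 9, Coastal 5 (total 36).

North=11, South=2, East=2, West=7, Central=9, Coastal=5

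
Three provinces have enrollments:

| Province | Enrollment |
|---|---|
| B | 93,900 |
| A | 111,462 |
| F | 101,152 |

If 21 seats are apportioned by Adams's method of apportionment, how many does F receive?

Standard divisor 306514/21 ≈ 14595.905; standard quotas: B 6.433, A 7.637, F 6.930.
Rounding up gives 7, 8, 7 = 22 seats, so the divisor must be adjusted.
With modified divisor 15800: modified quotas B 5.943, A 7.055, F 6.402.
Rounding up: B 6, A 8, F 7 (total 21).
F receives 7.

7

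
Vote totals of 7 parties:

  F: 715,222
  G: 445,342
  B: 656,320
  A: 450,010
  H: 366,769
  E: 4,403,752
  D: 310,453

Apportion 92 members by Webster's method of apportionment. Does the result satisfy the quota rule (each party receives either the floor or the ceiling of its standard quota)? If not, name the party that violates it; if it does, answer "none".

Standard quotas: F 8.955, G 5.576, B 8.218, A 5.634, H 4.592, E 55.138, D 3.887.
Webster allocation: F 9, G 6, B 8, A 6, H 5, E 54, D 4.
E has quota 55.138 (lower 55, upper 56) but receives 54 — outside the quota interval.

E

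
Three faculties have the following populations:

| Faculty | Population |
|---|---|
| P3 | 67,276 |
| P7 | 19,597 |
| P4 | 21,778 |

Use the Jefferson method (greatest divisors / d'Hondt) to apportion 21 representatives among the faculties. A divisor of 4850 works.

P3=13, P7=4, P4=4

With modified divisor 4850: modified quotas P3 13.871, P7 4.041, P4 4.490.
Rounding down: P3 13, P7 4, P4 4 (total 21).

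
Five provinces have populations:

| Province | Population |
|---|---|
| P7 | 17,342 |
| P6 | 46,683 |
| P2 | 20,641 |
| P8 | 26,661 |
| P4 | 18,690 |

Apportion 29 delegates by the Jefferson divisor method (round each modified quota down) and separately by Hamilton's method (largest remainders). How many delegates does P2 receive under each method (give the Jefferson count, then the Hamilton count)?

4 and 5

Jefferson: P7 4, P6 11, P2 4, P8 6, P4 4.
Hamilton: P7 4, P6 10, P2 5, P8 6, P4 4.
P2 gets 4 under Jefferson and 5 under Hamilton.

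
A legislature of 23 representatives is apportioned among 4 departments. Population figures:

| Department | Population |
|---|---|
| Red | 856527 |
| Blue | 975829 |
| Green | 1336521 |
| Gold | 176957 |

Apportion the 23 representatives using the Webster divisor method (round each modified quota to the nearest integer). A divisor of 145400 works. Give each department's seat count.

Red 6, Blue 7, Green 9, Gold 1

With modified divisor 145400: modified quotas Red 5.891, Blue 6.711, Green 9.192, Gold 1.217.
Rounding to the nearest integer: Red 6, Blue 7, Green 9, Gold 1 (total 23).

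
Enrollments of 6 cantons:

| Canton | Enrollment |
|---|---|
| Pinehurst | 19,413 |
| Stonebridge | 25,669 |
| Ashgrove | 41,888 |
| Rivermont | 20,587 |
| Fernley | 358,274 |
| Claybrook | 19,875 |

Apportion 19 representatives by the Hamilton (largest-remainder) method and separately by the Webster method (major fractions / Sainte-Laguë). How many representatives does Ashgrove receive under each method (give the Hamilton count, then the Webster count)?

1 and 2

Hamilton: Pinehurst 1, Stonebridge 1, Ashgrove 1, Rivermont 1, Fernley 14, Claybrook 1.
Webster: Pinehurst 1, Stonebridge 1, Ashgrove 2, Rivermont 1, Fernley 13, Claybrook 1.
Ashgrove gets 1 under Hamilton and 2 under Webster.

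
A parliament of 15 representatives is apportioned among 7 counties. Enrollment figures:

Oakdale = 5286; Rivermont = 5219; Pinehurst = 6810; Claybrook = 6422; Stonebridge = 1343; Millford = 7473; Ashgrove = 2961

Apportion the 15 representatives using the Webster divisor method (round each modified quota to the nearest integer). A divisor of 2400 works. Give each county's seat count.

Oakdale 2; Rivermont 2; Pinehurst 3; Claybrook 3; Stonebridge 1; Millford 3; Ashgrove 1

With modified divisor 2400: modified quotas Oakdale 2.203, Rivermont 2.175, Pinehurst 2.837, Claybrook 2.676, Stonebridge 0.560, Millford 3.114, Ashgrove 1.234.
Rounding to the nearest integer: Oakdale 2, Rivermont 2, Pinehurst 3, Claybrook 3, Stonebridge 1, Millford 3, Ashgrove 1 (total 15).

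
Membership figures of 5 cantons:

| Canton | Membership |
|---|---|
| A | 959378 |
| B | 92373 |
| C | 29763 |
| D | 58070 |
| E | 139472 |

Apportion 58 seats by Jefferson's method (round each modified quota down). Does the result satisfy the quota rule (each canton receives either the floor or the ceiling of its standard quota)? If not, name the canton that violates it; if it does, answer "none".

Standard quotas: A 43.504, B 4.189, C 1.350, D 2.633, E 6.324.
Jefferson allocation: A 45, B 4, C 1, D 2, E 6.
A has quota 43.504 (lower 43, upper 44) but receives 45 — outside the quota interval.

A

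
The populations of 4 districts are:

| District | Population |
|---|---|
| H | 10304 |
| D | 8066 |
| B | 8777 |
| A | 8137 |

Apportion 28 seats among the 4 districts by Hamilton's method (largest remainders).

Total 35284; standard divisor 35284/28 ≈ 1260.143.
Standard quotas: H 8.1769, D 6.4009, B 6.9651, A 6.4572.
Lower quotas: H 8, D 6, B 6, A 6 (sum 26, leaving 2 seats).
Remainders in descending order: B 0.9651, A 0.4572, D 0.4009, H 0.1769.
The surplus seats go to B, A.

H 8; D 6; B 7; A 7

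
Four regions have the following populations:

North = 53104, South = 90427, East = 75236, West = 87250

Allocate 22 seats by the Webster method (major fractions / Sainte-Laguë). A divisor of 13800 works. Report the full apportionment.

With modified divisor 13800: modified quotas North 3.848, South 6.553, East 5.452, West 6.322.
Rounding to the nearest integer: North 4, South 7, East 5, West 6 (total 22).

North: 4, South: 7, East: 5, West: 6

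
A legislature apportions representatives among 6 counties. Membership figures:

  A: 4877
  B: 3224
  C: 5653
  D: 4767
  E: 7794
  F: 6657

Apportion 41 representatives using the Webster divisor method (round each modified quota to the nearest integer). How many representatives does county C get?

7

Standard divisor 32972/41 ≈ 804.195; standard quotas: A 6.064, B 4.009, C 7.029, D 5.928, E 9.692, F 8.278.
Rounding to the nearest integer gives A 6, B 4, C 7, D 6, E 10, F 8 — total 41, matching the house size, so no adjustment is needed.
C receives 7.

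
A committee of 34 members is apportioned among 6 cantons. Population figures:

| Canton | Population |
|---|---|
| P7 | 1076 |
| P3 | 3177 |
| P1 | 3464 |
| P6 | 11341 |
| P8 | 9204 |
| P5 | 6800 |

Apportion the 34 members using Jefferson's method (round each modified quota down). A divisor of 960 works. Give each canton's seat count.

P7=1, P3=3, P1=3, P6=11, P8=9, P5=7

With modified divisor 960: modified quotas P7 1.121, P3 3.309, P1 3.608, P6 11.814, P8 9.588, P5 7.083.
Rounding down: P7 1, P3 3, P1 3, P6 11, P8 9, P5 7 (total 34).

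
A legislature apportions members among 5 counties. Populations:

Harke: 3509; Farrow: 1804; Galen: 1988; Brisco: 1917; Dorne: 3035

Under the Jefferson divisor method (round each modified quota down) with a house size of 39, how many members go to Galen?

Standard divisor 12253/39 ≈ 314.179; standard quotas: Harke 11.169, Farrow 5.742, Galen 6.328, Brisco 6.102, Dorne 9.660.
Rounding down gives 11, 5, 6, 6, 9 = 37 seats, so the divisor must be adjusted.
With modified divisor 297: modified quotas Harke 11.815, Farrow 6.074, Galen 6.694, Brisco 6.455, Dorne 10.219.
Rounding down: Harke 11, Farrow 6, Galen 6, Brisco 6, Dorne 10 (total 39).
Galen receives 6.

6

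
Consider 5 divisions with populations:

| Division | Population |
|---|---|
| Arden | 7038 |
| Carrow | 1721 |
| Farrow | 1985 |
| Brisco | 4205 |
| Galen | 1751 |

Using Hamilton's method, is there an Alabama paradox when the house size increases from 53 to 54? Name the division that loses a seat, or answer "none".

At 53 seats: Arden 22, Carrow 6, Farrow 6, Brisco 13, Galen 6.
At 54 seats: Arden 23, Carrow 5, Farrow 6, Brisco 14, Galen 6.
Carrow drops from 6 to 5.

Carrow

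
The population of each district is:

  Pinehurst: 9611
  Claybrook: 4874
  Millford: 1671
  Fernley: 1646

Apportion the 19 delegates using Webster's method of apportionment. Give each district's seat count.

Standard divisor 17802/19 ≈ 936.947; standard quotas: Pinehurst 10.258, Claybrook 5.202, Millford 1.783, Fernley 1.757.
Rounding to the nearest integer gives Pinehurst 10, Claybrook 5, Millford 2, Fernley 2 — total 19, matching the house size, so no adjustment is needed.

Pinehurst: 10, Claybrook: 5, Millford: 2, Fernley: 2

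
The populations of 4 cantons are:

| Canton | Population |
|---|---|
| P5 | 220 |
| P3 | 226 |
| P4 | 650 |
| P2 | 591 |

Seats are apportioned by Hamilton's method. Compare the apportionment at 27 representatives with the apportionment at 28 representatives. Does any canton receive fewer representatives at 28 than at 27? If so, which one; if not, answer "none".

At 27 seats: P5 4, P3 4, P4 10, P2 9.
At 28 seats: P5 3, P3 4, P4 11, P2 10.
P5 drops from 4 to 3.

P5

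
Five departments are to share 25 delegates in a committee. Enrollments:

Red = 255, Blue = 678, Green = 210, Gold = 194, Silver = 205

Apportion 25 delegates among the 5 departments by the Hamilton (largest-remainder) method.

The standard divisor is 1542/25 ≈ 61.68.
Standard quotas: Red 4.134, Blue 10.992, Green 3.405, Gold 3.145, Silver 3.324.
Lower quotas: Red 4, Blue 10, Green 3, Gold 3, Silver 3 (sum 23, leaving 2 seats).
Remainders in descending order: Blue 0.992, Green 0.405, Silver 0.324, Gold 0.145, Red 0.134.
Largest remainders: Blue, Green receive the extra seats.

Red: 4, Blue: 11, Green: 4, Gold: 3, Silver: 3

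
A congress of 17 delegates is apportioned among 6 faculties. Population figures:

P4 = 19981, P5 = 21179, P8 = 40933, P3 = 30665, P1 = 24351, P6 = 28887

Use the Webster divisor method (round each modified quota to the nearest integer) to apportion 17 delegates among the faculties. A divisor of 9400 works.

P4 2; P5 2; P8 4; P3 3; P1 3; P6 3

With modified divisor 9400: modified quotas P4 2.126, P5 2.253, P8 4.355, P3 3.262, P1 2.591, P6 3.073.
Rounding to the nearest integer: P4 2, P5 2, P8 4, P3 3, P1 3, P6 3 (total 17).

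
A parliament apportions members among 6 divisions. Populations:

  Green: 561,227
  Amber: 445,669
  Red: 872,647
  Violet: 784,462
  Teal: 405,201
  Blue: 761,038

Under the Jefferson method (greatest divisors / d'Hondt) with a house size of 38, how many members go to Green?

Standard divisor 3830244/38 ≈ 100795.895; standard quotas: Green 5.568, Amber 4.421, Red 8.658, Violet 7.783, Teal 4.020, Blue 7.550.
Rounding down gives 5, 4, 8, 7, 4, 7 = 35 seats, so the divisor must be adjusted.
With modified divisor 94300: modified quotas Green 5.952, Amber 4.726, Red 9.254, Violet 8.319, Teal 4.297, Blue 8.070.
Rounding down: Green 5, Amber 4, Red 9, Violet 8, Teal 4, Blue 8 (total 38).
Green receives 5.

5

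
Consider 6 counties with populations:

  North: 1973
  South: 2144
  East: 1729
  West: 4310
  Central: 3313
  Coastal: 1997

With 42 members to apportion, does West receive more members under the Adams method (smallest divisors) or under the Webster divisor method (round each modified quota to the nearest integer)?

Webster

Adams: North 5, South 6, East 5, West 11, Central 9, Coastal 6.
Webster: North 5, South 6, East 5, West 12, Central 9, Coastal 5.
West gets 11 under Adams and 12 under Webster.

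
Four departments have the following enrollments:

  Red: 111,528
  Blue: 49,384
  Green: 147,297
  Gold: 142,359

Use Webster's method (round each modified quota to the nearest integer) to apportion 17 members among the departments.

Red 4, Blue 2, Green 6, Gold 5

Standard divisor 450568/17 ≈ 26504; standard quotas: Red 4.208, Blue 1.863, Green 5.558, Gold 5.371.
Rounding to the nearest integer gives Red 4, Blue 2, Green 6, Gold 5 — total 17, matching the house size, so no adjustment is needed.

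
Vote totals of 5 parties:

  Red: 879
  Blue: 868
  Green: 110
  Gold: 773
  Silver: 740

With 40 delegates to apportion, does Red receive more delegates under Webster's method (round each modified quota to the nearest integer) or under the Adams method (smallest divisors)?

Webster

Webster: Red 11, Blue 10, Green 1, Gold 9, Silver 9.
Adams: Red 10, Blue 10, Green 2, Gold 9, Silver 9.
Red gets 11 under Webster and 10 under Adams.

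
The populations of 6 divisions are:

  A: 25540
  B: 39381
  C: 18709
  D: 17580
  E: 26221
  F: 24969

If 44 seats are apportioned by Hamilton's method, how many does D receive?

Total 152400; standard divisor 152400/44 ≈ 3463.636.
Standard quotas: A 7.3738, B 11.3698, C 5.4015, D 5.0756, E 7.5704, F 7.2089.
Lower quotas: A 7, B 11, C 5, D 5, E 7, F 7 (sum 42, leaving 2 seats).
Remainders in descending order: E 0.5704, C 0.4015, A 0.3738, B 0.3698, F 0.2089, D 0.0756.
The surplus seats go to E, C.
D receives 5.

5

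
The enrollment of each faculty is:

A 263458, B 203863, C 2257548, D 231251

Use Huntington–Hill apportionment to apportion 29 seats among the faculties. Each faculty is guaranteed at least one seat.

With divisor 102695: modified quotas A 2.565, B 1.985, C 21.983, D 2.252.
Geometric-mean thresholds: A √(2·3)=2.449, B √(1·2)=1.414, C √(21·22)=21.494, D √(2·3)=2.449.
Each quota rounded against its threshold gives A 3, B 2, C 22, D 2 (total 29).

A: 3; B: 2; C: 22; D: 2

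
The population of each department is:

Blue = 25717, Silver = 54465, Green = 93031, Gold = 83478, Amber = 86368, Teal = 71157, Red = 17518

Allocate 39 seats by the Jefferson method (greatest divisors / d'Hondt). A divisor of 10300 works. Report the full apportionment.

Blue 2; Silver 5; Green 9; Gold 8; Amber 8; Teal 6; Red 1

With modified divisor 10300: modified quotas Blue 2.497, Silver 5.288, Green 9.032, Gold 8.105, Amber 8.385, Teal 6.908, Red 1.701.
Rounding down: Blue 2, Silver 5, Green 9, Gold 8, Amber 8, Teal 6, Red 1 (total 39).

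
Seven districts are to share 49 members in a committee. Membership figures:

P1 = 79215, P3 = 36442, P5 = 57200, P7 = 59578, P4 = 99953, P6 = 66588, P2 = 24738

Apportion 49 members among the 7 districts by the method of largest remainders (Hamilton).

Total 423714; standard divisor 423714/49 ≈ 8647.224.
Standard quotas: P1 9.1607, P3 4.2143, P5 6.6148, P7 6.8898, P4 11.5590, P6 7.7005, P2 2.8608.
Lower quotas: P1 9, P3 4, P5 6, P7 6, P4 11, P6 7, P2 2 (sum 45, leaving 4 seats).
Remainders in descending order: P7 0.8898, P2 0.8608, P6 0.7005, P5 0.6148, P4 0.5590, P3 0.2143, P1 0.1607.
The surplus seats go to P7, P2, P6, P5.

P1=9, P3=4, P5=7, P7=7, P4=11, P6=8, P2=3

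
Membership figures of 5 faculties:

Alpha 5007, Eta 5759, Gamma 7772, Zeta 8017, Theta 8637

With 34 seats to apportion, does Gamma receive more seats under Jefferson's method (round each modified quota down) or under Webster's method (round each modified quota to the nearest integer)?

Jefferson: Alpha 5, Eta 5, Gamma 8, Zeta 8, Theta 8.
Webster: Alpha 5, Eta 6, Gamma 7, Zeta 8, Theta 8.
Gamma gets 8 under Jefferson and 7 under Webster.

Jefferson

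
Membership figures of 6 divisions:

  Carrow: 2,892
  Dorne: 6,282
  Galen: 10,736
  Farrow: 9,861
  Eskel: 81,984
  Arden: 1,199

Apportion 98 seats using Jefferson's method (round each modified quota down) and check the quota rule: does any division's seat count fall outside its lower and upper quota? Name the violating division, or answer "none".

Eskel

Standard quotas: Carrow 2.509, Dorne 5.450, Galen 9.315, Farrow 8.556, Eskel 71.130, Arden 1.040.
Jefferson allocation: Carrow 2, Dorne 5, Galen 9, Farrow 8, Eskel 73, Arden 1.
Eskel has quota 71.130 (lower 71, upper 72) but receives 73 — outside the quota interval.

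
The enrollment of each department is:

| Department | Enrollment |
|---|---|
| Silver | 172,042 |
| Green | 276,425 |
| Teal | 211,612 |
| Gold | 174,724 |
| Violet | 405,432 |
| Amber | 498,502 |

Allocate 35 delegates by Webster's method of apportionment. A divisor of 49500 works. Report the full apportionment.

Silver 3; Green 6; Teal 4; Gold 4; Violet 8; Amber 10

With modified divisor 49500: modified quotas Silver 3.476, Green 5.584, Teal 4.275, Gold 3.530, Violet 8.191, Amber 10.071.
Rounding to the nearest integer: Silver 3, Green 6, Teal 4, Gold 4, Violet 8, Amber 10 (total 35).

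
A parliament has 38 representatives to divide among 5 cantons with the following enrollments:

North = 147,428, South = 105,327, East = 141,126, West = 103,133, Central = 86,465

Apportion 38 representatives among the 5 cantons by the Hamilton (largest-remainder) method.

North 9, South 7, East 9, West 7, Central 6

Total 583479; standard divisor 583479/38 ≈ 15354.711.
Standard quotas: North 9.6015, South 6.8596, East 9.1911, West 6.7167, Central 5.6312.
Lower quotas: North 9, South 6, East 9, West 6, Central 5 (sum 35, leaving 3 seats).
Remainders in descending order: South 0.8596, West 0.7167, Central 0.6312, North 0.6015, East 0.1911.
Largest remainders: South, West, Central receive the extra seats.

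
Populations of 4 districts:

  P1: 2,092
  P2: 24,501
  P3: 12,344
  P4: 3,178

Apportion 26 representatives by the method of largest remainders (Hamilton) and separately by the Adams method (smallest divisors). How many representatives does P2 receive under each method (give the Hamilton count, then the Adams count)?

15 and 14

Hamilton: P1 1, P2 15, P3 8, P4 2.
Adams: P1 2, P2 14, P3 8, P4 2.
P2 gets 15 under Hamilton and 14 under Adams.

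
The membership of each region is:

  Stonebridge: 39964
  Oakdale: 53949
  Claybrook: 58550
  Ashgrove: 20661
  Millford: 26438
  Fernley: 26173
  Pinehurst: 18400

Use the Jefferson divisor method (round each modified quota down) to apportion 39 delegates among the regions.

Standard divisor 244135/39 ≈ 6259.872; standard quotas: Stonebridge 6.384, Oakdale 8.618, Claybrook 9.353, Ashgrove 3.301, Millford 4.223, Fernley 4.181, Pinehurst 2.939.
Rounding down gives 6, 8, 9, 3, 4, 4, 2 = 36 seats, so the divisor must be adjusted.
With modified divisor 5800: modified quotas Stonebridge 6.890, Oakdale 9.302, Claybrook 10.095, Ashgrove 3.562, Millford 4.558, Fernley 4.513, Pinehurst 3.172.
Rounding down: Stonebridge 6, Oakdale 9, Claybrook 10, Ashgrove 3, Millford 4, Fernley 4, Pinehurst 3 (total 39).

Stonebridge=6, Oakdale=9, Claybrook=10, Ashgrove=3, Millford=4, Fernley=4, Pinehurst=3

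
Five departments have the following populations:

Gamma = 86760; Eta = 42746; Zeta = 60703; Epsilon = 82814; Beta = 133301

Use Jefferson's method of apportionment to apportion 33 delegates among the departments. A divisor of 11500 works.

Gamma 7, Eta 3, Zeta 5, Epsilon 7, Beta 11

With modified divisor 11500: modified quotas Gamma 7.544, Eta 3.717, Zeta 5.279, Epsilon 7.201, Beta 11.591.
Rounding down: Gamma 7, Eta 3, Zeta 5, Epsilon 7, Beta 11 (total 33).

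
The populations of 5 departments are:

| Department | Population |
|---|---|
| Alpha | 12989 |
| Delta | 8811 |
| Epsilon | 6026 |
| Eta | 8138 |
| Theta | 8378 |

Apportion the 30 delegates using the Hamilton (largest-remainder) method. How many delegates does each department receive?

Total 44342; standard divisor 44342/30 ≈ 1478.067.
Standard quotas: Alpha 8.7878, Delta 5.9612, Epsilon 4.0769, Eta 5.5058, Theta 5.6682.
Lower quotas: Alpha 8, Delta 5, Epsilon 4, Eta 5, Theta 5 (sum 27, leaving 3 seats).
Remainders in descending order: Delta 0.9612, Alpha 0.7878, Theta 0.6682, Eta 0.5058, Epsilon 0.0769.
The surplus seats go to Delta, Alpha, Theta.

Alpha=9, Delta=6, Epsilon=4, Eta=5, Theta=6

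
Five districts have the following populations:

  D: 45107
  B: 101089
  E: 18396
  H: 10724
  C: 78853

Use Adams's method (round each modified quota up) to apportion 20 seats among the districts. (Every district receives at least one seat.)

D 4; B 7; E 2; H 1; C 6

Standard divisor 254169/20 ≈ 12708.45; standard quotas: D 3.549, B 7.954, E 1.448, H 0.844, C 6.205.
Rounding up gives 4, 8, 2, 1, 7 = 22 seats, so the divisor must be adjusted.
With modified divisor 14700: modified quotas D 3.069, B 6.877, E 1.251, H 0.730, C 5.364.
Rounding up: D 4, B 7, E 2, H 1, C 6 (total 20).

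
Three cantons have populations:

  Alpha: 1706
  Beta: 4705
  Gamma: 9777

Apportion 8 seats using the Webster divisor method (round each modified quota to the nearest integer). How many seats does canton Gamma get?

5

Standard divisor 16188/8 ≈ 2023.5; standard quotas: Alpha 0.843, Beta 2.325, Gamma 4.832.
Rounding to the nearest integer gives Alpha 1, Beta 2, Gamma 5 — total 8, matching the house size, so no adjustment is needed.
Gamma receives 5.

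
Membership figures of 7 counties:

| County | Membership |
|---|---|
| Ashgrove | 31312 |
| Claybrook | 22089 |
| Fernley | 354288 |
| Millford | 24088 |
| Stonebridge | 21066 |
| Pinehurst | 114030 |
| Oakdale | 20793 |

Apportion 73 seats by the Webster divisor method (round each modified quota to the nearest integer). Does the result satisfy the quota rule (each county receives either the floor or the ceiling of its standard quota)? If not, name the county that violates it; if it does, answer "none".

Fernley

Standard quotas: Ashgrove 3.890, Claybrook 2.744, Fernley 44.010, Millford 2.992, Stonebridge 2.617, Pinehurst 14.165, Oakdale 2.583.
Webster allocation: Ashgrove 4, Claybrook 3, Fernley 43, Millford 3, Stonebridge 3, Pinehurst 14, Oakdale 3.
Fernley has quota 44.010 (lower 44, upper 45) but receives 43 — outside the quota interval.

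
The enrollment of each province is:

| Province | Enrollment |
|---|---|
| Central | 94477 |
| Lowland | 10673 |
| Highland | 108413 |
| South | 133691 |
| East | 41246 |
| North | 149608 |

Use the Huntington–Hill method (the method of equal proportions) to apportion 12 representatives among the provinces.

With divisor 49419: modified quotas Central 1.912, Lowland 0.216, Highland 2.194, South 2.705, East 0.835, North 3.027.
Geometric-mean thresholds: Central √(1·2)=1.414, Lowland (min 1), Highland √(2·3)=2.449, South √(2·3)=2.449, East (min 1), North √(3·4)=3.464.
Each quota rounded against its threshold gives Central 2, Lowland 1, Highland 2, South 3, East 1, North 3 (total 12).

Central: 2, Lowland: 1, Highland: 2, South: 3, East: 1, North: 3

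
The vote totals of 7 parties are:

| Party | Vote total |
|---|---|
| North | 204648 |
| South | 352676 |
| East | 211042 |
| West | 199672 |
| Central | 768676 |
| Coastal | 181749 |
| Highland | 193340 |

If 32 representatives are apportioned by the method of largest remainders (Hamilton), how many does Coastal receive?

3

Standard divisor: 2111803 ÷ 32 ≈ 65993.844.
Standard quotas: North 3.1010, South 5.3441, East 3.1979, West 3.0256, Central 11.6477, Coastal 2.7540, Highland 2.9297.
Lower quotas: North 3, South 5, East 3, West 3, Central 11, Coastal 2, Highland 2 (sum 29, leaving 3 seats).
Remainders in descending order: Highland 0.9297, Coastal 0.7540, Central 0.6477, South 0.3441, East 0.1979, North 0.1010, West 0.0256.
The surplus seats go to Highland, Coastal, Central.
Coastal receives 3.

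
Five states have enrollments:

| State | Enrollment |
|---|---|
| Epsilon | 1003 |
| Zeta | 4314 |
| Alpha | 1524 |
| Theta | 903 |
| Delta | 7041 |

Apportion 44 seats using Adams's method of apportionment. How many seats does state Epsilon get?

3

Standard divisor 14785/44 ≈ 336.023; standard quotas: Epsilon 2.985, Zeta 12.838, Alpha 4.535, Theta 2.687, Delta 20.954.
Rounding up gives 3, 13, 5, 3, 21 = 45 seats, so the divisor must be adjusted.
With modified divisor 356: modified quotas Epsilon 2.817, Zeta 12.118, Alpha 4.281, Theta 2.537, Delta 19.778.
Rounding up: Epsilon 3, Zeta 13, Alpha 5, Theta 3, Delta 20 (total 44).
Epsilon receives 3.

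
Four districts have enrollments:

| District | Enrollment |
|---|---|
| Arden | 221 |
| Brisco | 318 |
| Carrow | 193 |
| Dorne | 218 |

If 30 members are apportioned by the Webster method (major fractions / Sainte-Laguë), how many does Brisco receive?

Standard divisor 950/30 ≈ 31.667; standard quotas: Arden 6.979, Brisco 10.042, Carrow 6.095, Dorne 6.884.
Rounding to the nearest integer gives Arden 7, Brisco 10, Carrow 6, Dorne 7 — total 30, matching the house size, so no adjustment is needed.
Brisco receives 10.

10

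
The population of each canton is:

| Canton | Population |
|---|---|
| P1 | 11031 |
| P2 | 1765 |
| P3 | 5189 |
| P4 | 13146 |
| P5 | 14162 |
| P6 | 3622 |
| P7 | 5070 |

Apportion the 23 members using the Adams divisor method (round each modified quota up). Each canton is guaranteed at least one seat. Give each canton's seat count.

P1: 5; P2: 1; P3: 2; P4: 5; P5: 6; P6: 2; P7: 2

Standard divisor 53985/23 ≈ 2347.174; standard quotas: P1 4.700, P2 0.752, P3 2.211, P4 5.601, P5 6.034, P6 1.543, P7 2.160.
Rounding up gives 5, 1, 3, 6, 7, 2, 3 = 27 seats, so the divisor must be adjusted.
With modified divisor 2700: modified quotas P1 4.086, P2 0.654, P3 1.922, P4 4.869, P5 5.245, P6 1.341, P7 1.878.
Rounding up: P1 5, P2 1, P3 2, P4 5, P5 6, P6 2, P7 2 (total 23).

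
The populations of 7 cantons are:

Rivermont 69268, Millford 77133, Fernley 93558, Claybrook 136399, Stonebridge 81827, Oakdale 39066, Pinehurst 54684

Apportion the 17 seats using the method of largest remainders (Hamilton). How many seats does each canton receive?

The standard divisor is 551935/17 ≈ 32466.765.
Standard quotas: Rivermont 2.1335, Millford 2.3758, Fernley 2.8817, Claybrook 4.2012, Stonebridge 2.5203, Oakdale 1.2033, Pinehurst 1.6843.
Lower quotas: Rivermont 2, Millford 2, Fernley 2, Claybrook 4, Stonebridge 2, Oakdale 1, Pinehurst 1 (sum 14, leaving 3 seats).
Remainders in descending order: Fernley 0.8817, Pinehurst 0.6843, Stonebridge 0.5203, Millford 0.3758, Oakdale 0.2033, Claybrook 0.2012, Rivermont 0.1335.
The surplus seats go to Fernley, Pinehurst, Stonebridge.

Rivermont=2, Millford=2, Fernley=3, Claybrook=4, Stonebridge=3, Oakdale=1, Pinehurst=2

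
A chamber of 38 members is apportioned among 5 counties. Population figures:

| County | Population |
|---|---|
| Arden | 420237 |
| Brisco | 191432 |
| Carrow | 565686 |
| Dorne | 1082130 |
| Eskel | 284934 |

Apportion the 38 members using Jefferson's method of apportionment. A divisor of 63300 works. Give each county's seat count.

With modified divisor 63300: modified quotas Arden 6.639, Brisco 3.024, Carrow 8.937, Dorne 17.095, Eskel 4.501.
Rounding down: Arden 6, Brisco 3, Carrow 8, Dorne 17, Eskel 4 (total 38).

Arden: 6, Brisco: 3, Carrow: 8, Dorne: 17, Eskel: 4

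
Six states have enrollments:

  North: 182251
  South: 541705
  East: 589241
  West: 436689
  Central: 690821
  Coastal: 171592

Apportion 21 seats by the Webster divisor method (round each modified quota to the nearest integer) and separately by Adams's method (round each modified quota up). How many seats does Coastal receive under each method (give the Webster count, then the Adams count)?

Webster: North 1, South 4, East 5, West 4, Central 6, Coastal 1.
Adams: North 2, South 4, East 5, West 3, Central 5, Coastal 2.
Coastal gets 1 under Webster and 2 under Adams.

1 and 2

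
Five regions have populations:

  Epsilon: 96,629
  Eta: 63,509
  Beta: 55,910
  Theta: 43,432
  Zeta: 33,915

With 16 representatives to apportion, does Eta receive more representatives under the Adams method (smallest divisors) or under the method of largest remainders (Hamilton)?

Adams: Epsilon 5, Eta 3, Beta 3, Theta 3, Zeta 2.
Hamilton: Epsilon 5, Eta 4, Beta 3, Theta 2, Zeta 2.
Eta gets 3 under Adams and 4 under Hamilton.

Hamilton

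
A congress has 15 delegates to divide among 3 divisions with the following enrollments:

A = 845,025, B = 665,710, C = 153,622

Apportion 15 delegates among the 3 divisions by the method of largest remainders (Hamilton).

A: 8; B: 6; C: 1

Standard divisor: 1664357 ÷ 15 ≈ 110957.133.
Standard quotas: A 7.6158, B 5.9997, C 1.3845.
Lower quotas: A 7, B 5, C 1 (sum 13, leaving 2 seats).
Remainders in descending order: B 0.9997, A 0.6158, C 0.3845.
The surplus seats go to B, A.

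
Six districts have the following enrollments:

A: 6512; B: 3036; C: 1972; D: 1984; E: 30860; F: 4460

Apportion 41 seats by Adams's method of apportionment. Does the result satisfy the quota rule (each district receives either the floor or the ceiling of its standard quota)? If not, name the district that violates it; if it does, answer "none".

Standard quotas: A 5.468, B 2.549, C 1.656, D 1.666, E 25.915, F 3.745.
Adams allocation: A 6, B 3, C 2, D 2, E 24, F 4.
E has quota 25.915 (lower 25, upper 26) but receives 24 — outside the quota interval.

E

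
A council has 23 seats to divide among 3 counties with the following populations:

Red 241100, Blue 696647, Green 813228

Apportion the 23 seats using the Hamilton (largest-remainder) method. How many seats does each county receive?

Standard divisor: 1750975 ÷ 23 ≈ 76129.348.
Standard quotas: Red 3.1670, Blue 9.1508, Green 10.6822.
Lower quotas: Red 3, Blue 9, Green 10 (sum 22, leaving 1 seat).
Remainders in descending order: Green 0.6822, Red 0.1670, Blue 0.1508.
The surplus seat goes to Green.

Red 3, Blue 9, Green 11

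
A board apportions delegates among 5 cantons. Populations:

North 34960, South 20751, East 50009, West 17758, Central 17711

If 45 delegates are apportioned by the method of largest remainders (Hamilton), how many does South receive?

6

The standard divisor is 141189/45 ≈ 3137.533.
Standard quotas: North 11.1425, South 6.6138, East 15.9390, West 5.6599, Central 5.6449.
Lower quotas: North 11, South 6, East 15, West 5, Central 5 (sum 42, leaving 3 seats).
Remainders in descending order: East 0.9390, West 0.6599, Central 0.6449, South 0.6138, North 0.1425.
The surplus seats go to East, West, Central.
South receives 6.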